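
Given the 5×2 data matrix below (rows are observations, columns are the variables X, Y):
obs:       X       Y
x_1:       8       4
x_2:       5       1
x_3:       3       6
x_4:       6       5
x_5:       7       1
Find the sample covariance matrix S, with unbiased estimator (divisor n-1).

Step 1 — column means:
  mean(X) = (8 + 5 + 3 + 6 + 7) / 5 = 29/5 = 5.8
  mean(Y) = (4 + 1 + 6 + 5 + 1) / 5 = 17/5 = 3.4

Step 2 — sample covariance S[i,j] = (1/(n-1)) · Σ_k (x_{k,i} - mean_i) · (x_{k,j} - mean_j), with n-1 = 4.
  S[X,X] = ((2.2)·(2.2) + (-0.8)·(-0.8) + (-2.8)·(-2.8) + (0.2)·(0.2) + (1.2)·(1.2)) / 4 = 14.8/4 = 3.7
  S[X,Y] = ((2.2)·(0.6) + (-0.8)·(-2.4) + (-2.8)·(2.6) + (0.2)·(1.6) + (1.2)·(-2.4)) / 4 = -6.6/4 = -1.65
  S[Y,Y] = ((0.6)·(0.6) + (-2.4)·(-2.4) + (2.6)·(2.6) + (1.6)·(1.6) + (-2.4)·(-2.4)) / 4 = 21.2/4 = 5.3

S is symmetric (S[j,i] = S[i,j]). Assembling:

S = [[3.7, -1.65],
 [-1.65, 5.3]]


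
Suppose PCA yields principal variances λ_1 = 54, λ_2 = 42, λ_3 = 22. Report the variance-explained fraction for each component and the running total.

Step 1 — total variance = trace(Sigma) = Σ λ_i = 54 + 42 + 22 = 118.

Step 2 — fraction explained by component i = λ_i / Σ λ:
  PC1: 54/118 = 0.4576
  PC2: 42/118 = 0.3559
  PC3: 22/118 = 0.1864

Step 3 — cumulative fraction after k components = (λ_1 + ... + λ_k) / Σ λ:
  k = 1: 54/118 = 0.4576
  k = 2: (54 + 42)/118 = 96/118 = 0.8136
  k = 3: (54 + 42 + 22)/118 = 118/118 = 1

Summary (fraction, with percent):

explained: PC1 0.4576 (45.76%), PC2 0.3559 (35.59%), PC3 0.1864 (18.64%);  cumulative: 0.4576, 0.8136, 1


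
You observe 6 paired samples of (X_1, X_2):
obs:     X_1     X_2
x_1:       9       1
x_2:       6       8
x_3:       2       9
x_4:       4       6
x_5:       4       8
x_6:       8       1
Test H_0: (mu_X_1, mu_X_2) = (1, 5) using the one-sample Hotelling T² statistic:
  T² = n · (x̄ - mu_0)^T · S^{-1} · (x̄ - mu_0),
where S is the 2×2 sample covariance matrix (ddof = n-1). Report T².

Step 1 — sample mean vector:
  mean(X_1) = (9 + 6 + 2 + 4 + 4 + 8) / 6 = 33/6 = 5.5
  mean(X_2) = (1 + 8 + 9 + 6 + 8 + 1) / 6 = 33/6 = 5.5
  x̄ = (5.5, 5.5),  deviation x̄ - mu_0 = (5.5, 5.5) - (1, 5) = (4.5, 0.5).

Step 2 — sample covariance matrix, S[i,j] = (1/(n-1)) · Σ_k (x_{k,i} - mean_i) · (x_{k,j} - mean_j), divisor n-1 = 5:
  S[X_1,X_1] = ((3.5)·(3.5) + (0.5)·(0.5) + (-3.5)·(-3.5) + (-1.5)·(-1.5) + (-1.5)·(-1.5) + (2.5)·(2.5)) / 5 = 35.5/5 = 7.1
  S[X_1,X_2] = ((3.5)·(-4.5) + (0.5)·(2.5) + (-3.5)·(3.5) + (-1.5)·(0.5) + (-1.5)·(2.5) + (2.5)·(-4.5)) / 5 = -42.5/5 = -8.5
  S[X_2,X_2] = ((-4.5)·(-4.5) + (2.5)·(2.5) + (3.5)·(3.5) + (0.5)·(0.5) + (2.5)·(2.5) + (-4.5)·(-4.5)) / 5 = 65.5/5 = 13.1
  S = [[7.1, -8.5],
 [-8.5, 13.1]].

Step 3 — invert S. det(S) = 7.1·13.1 - (-8.5)² = 20.76.
  S^{-1} = (1/det) · [[d, -b], [-b, a]] = [[0.631, 0.4094],
 [0.4094, 0.342]].

Step 4 — quadratic form (x̄ - mu_0)^T · S^{-1} · (x̄ - mu_0):
  S^{-1} · (x̄ - mu_0) = (3.0443, 2.0135),
  (x̄ - mu_0)^T · [...] = (4.5)·(3.0443) + (0.5)·(2.0135) = 14.7062.

Step 5 — scale by n: T² = 6 · 14.7062 = 88.237.

T² ≈ 88.237


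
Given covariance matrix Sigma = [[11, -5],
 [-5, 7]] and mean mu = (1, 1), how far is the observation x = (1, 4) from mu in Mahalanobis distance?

Step 1 — centre the observation: (x - mu) = (0, 3).

Step 2 — invert Sigma. det(Sigma) = 11·7 - (-5)² = 52.
  Sigma^{-1} = (1/det) · [[d, -b], [-b, a]] = [[0.1346, 0.0962],
 [0.0962, 0.2115]].

Step 3 — form the quadratic (x - mu)^T · Sigma^{-1} · (x - mu):
  Sigma^{-1} · (x - mu) = (0.2885, 0.6346).
  (x - mu)^T · [Sigma^{-1} · (x - mu)] = (0)·(0.2885) + (3)·(0.6346) = 1.9038.

Step 4 — take square root: d = √(1.9038) ≈ 1.3798.

d(x, mu) = √(1.9038) ≈ 1.3798


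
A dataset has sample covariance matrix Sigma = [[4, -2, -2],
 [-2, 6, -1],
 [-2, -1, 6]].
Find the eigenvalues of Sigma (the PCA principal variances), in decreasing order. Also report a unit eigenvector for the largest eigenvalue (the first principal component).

Step 1 — characteristic polynomial p(λ) = det(λI - Sigma) = λ³ - tr·λ² + c_1·λ - det, where tr = trace, c_1 = sum of the principal 2×2 minors, det = det(Sigma):
  tr = 4 + 6 + 6 = 16,
  c_1 = (4·6 - (-2)²) + (4·6 - (-2)²) + (6·6 - (-1)²) = 20 + 20 + 35 = 75,
  det = 4·(6·6 - (-1)²) - (-2)·((-2)·6 - (-1)·(-2)) + (-2)·((-2)·(-1) - 6·(-2)) = 4·(35) - (-2)·(-14) + (-2)·(14) = 84.
  So p(λ) = λ³ - 16λ² + 75λ - 84.
Step 2 — look for an integer root (rational root theorem: any rational root is an integer divisor of 84). Testing λ = 7:
  p(7) = 343 - 784 + 525 - 84 = 0  ✓
  Dividing out (λ - 7): p(λ) = (λ - 7)(λ² - 9λ + 12).
Step 3 — remaining eigenvalues from the quadratic λ² - 9λ + 12 = 0:
  Δ = 9² - 4·12 = 81 - 48 = 33,  λ = (9 ± √33)/2 = (9 ± 5.7446)/2 ≈ 7.3723 or 1.6277.
  Sorted: λ_1 = 7.3723,  λ_2 = 7,  λ_3 = 1.6277  (check: sum = 16 = tr ✓).

Step 4 — unit eigenvector for λ_1 ≈ 7.3723: v spans the null space of (Sigma - λ_1 I), whose rows are
  r_1 = (-3.3723, -2, -2),  r_2 = (-2, -1.3723, -1),  r_3 = (-2, -1, -1.3723).
  v is orthogonal to every row, so take v ∝ r_1 × r_2 = ((-2)·(-1) - (-2)·(-1.3723), (-2)·(-2) - (-3.3723)·(-1), (-3.3723)·(-1.3723) - (-2)·(-2)) ≈ (-0.7446, 0.6277, 0.6277).
  Rescale (multiply by -1 so the first nonzero entry is positive): u = (0.7446, -0.6277, -0.6277).
  ||u|| = √((0.7446)² + (-0.6277)² + (-0.6277)²) = √(1.3424) ≈ 1.1586,  v_1 = u/||u|| ≈ (0.6426, -0.5418, -0.5418) (||v_1|| = 1).

λ_1 = 7.3723,  λ_2 = 7,  λ_3 = 1.6277;  v_1 ≈ (0.6426, -0.5418, -0.5418)


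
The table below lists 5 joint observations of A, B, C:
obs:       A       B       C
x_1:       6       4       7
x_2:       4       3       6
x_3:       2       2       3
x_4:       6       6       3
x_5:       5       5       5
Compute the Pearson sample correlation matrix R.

Step 1 — column means:
  mean(A) = (6 + 4 + 2 + 6 + 5) / 5 = 23/5 = 4.6
  mean(B) = (4 + 3 + 2 + 6 + 5) / 5 = 20/5 = 4
  mean(C) = (7 + 6 + 3 + 3 + 5) / 5 = 24/5 = 4.8

Step 2 — sample variances and covariances s[i,j] = (1/(n-1)) · Σ_k (x_{k,i} - mean_i) · (x_{k,j} - mean_j), with n-1 = 4:
  s[A,A] = ((1.4)·(1.4) + (-0.6)·(-0.6) + (-2.6)·(-2.6) + (1.4)·(1.4) + (0.4)·(0.4)) / 4 = 11.2/4 = 2.8
  s[A,B] = ((1.4)·(0) + (-0.6)·(-1) + (-2.6)·(-2) + (1.4)·(2) + (0.4)·(1)) / 4 = 9/4 = 2.25
  s[A,C] = ((1.4)·(2.2) + (-0.6)·(1.2) + (-2.6)·(-1.8) + (1.4)·(-1.8) + (0.4)·(0.2)) / 4 = 4.6/4 = 1.15
  s[B,B] = ((0)·(0) + (-1)·(-1) + (-2)·(-2) + (2)·(2) + (1)·(1)) / 4 = 10/4 = 2.5
  s[B,C] = ((0)·(2.2) + (-1)·(1.2) + (-2)·(-1.8) + (2)·(-1.8) + (1)·(0.2)) / 4 = -1/4 = -0.25
  s[C,C] = ((2.2)·(2.2) + (1.2)·(1.2) + (-1.8)·(-1.8) + (-1.8)·(-1.8) + (0.2)·(0.2)) / 4 = 12.8/4 = 3.2
  Sample standard deviations s_i = √(s[i,i]):
  s(A) = √(2.8) = 1.6733
  s(B) = √(2.5) = 1.5811
  s(C) = √(3.2) = 1.7889

Step 3 — r_{ij} = s_{ij} / (s_i · s_j):
  r[A,A] = 1 (diagonal).
  r[A,B] = 2.25 / (1.6733 · 1.5811) = 2.25 / 2.6458 = 0.8504
  r[A,C] = 1.15 / (1.6733 · 1.7889) = 1.15 / 2.9933 = 0.3842
  r[B,B] = 1 (diagonal).
  r[B,C] = -0.25 / (1.5811 · 1.7889) = -0.25 / 2.8284 = -0.0884
  r[C,C] = 1 (diagonal).

R is symmetric with unit diagonal. Assembling:

R = [[1, 0.8504, 0.3842],
 [0.8504, 1, -0.0884],
 [0.3842, -0.0884, 1]]


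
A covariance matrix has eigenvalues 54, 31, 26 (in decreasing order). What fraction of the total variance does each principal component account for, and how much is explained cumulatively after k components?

Step 1 — total variance = trace(Sigma) = Σ λ_i = 54 + 31 + 26 = 111.

Step 2 — fraction explained by component i = λ_i / Σ λ:
  PC1: 54/111 = 0.4865
  PC2: 31/111 = 0.2793
  PC3: 26/111 = 0.2342

Step 3 — cumulative fraction after k components = (λ_1 + ... + λ_k) / Σ λ:
  k = 1: 54/111 = 0.4865
  k = 2: (54 + 31)/111 = 85/111 = 0.7658
  k = 3: (54 + 31 + 26)/111 = 111/111 = 1

Summary (fraction, with percent):

explained: PC1 0.4865 (48.65%), PC2 0.2793 (27.93%), PC3 0.2342 (23.42%);  cumulative: 0.4865, 0.7658, 1


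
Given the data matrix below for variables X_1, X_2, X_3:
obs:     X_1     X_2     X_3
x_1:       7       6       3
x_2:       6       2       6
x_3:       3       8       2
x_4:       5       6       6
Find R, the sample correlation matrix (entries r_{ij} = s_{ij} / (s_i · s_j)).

Step 1 — column means:
  mean(X_1) = (7 + 6 + 3 + 5) / 4 = 21/4 = 5.25
  mean(X_2) = (6 + 2 + 8 + 6) / 4 = 22/4 = 5.5
  mean(X_3) = (3 + 6 + 2 + 6) / 4 = 17/4 = 4.25

Step 2 — sample variances and covariances s[i,j] = (1/(n-1)) · Σ_k (x_{k,i} - mean_i) · (x_{k,j} - mean_j), with n-1 = 3:
  s[X_1,X_1] = ((1.75)·(1.75) + (0.75)·(0.75) + (-2.25)·(-2.25) + (-0.25)·(-0.25)) / 3 = 8.75/3 = 2.9167
  s[X_1,X_2] = ((1.75)·(0.5) + (0.75)·(-3.5) + (-2.25)·(2.5) + (-0.25)·(0.5)) / 3 = -7.5/3 = -2.5
  s[X_1,X_3] = ((1.75)·(-1.25) + (0.75)·(1.75) + (-2.25)·(-2.25) + (-0.25)·(1.75)) / 3 = 3.75/3 = 1.25
  s[X_2,X_2] = ((0.5)·(0.5) + (-3.5)·(-3.5) + (2.5)·(2.5) + (0.5)·(0.5)) / 3 = 19/3 = 6.3333
  s[X_2,X_3] = ((0.5)·(-1.25) + (-3.5)·(1.75) + (2.5)·(-2.25) + (0.5)·(1.75)) / 3 = -11.5/3 = -3.8333
  s[X_3,X_3] = ((-1.25)·(-1.25) + (1.75)·(1.75) + (-2.25)·(-2.25) + (1.75)·(1.75)) / 3 = 12.75/3 = 4.25
  Sample standard deviations s_i = √(s[i,i]):
  s(X_1) = √(2.9167) = 1.7078
  s(X_2) = √(6.3333) = 2.5166
  s(X_3) = √(4.25) = 2.0616

Step 3 — r_{ij} = s_{ij} / (s_i · s_j):
  r[X_1,X_1] = 1 (diagonal).
  r[X_1,X_2] = -2.5 / (1.7078 · 2.5166) = -2.5 / 4.2979 = -0.5817
  r[X_1,X_3] = 1.25 / (1.7078 · 2.0616) = 1.25 / 3.5208 = 0.355
  r[X_2,X_2] = 1 (diagonal).
  r[X_2,X_3] = -3.8333 / (2.5166 · 2.0616) = -3.8333 / 5.1881 = -0.7389
  r[X_3,X_3] = 1 (diagonal).

R is symmetric with unit diagonal. Assembling:

R = [[1, -0.5817, 0.355],
 [-0.5817, 1, -0.7389],
 [0.355, -0.7389, 1]]


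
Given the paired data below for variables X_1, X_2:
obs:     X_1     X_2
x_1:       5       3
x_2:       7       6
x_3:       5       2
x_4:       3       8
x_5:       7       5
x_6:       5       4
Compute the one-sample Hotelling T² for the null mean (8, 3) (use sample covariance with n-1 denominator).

Step 1 — sample mean vector:
  mean(X_1) = (5 + 7 + 5 + 3 + 7 + 5) / 6 = 32/6 = 5.3333
  mean(X_2) = (3 + 6 + 2 + 8 + 5 + 4) / 6 = 28/6 = 4.6667
  x̄ = (5.3333, 4.6667),  deviation x̄ - mu_0 = (5.3333, 4.6667) - (8, 3) = (-2.6667, 1.6667).

Step 2 — sample covariance matrix, S[i,j] = (1/(n-1)) · Σ_k (x_{k,i} - mean_i) · (x_{k,j} - mean_j), divisor n-1 = 5:
  S[X_1,X_1] = ((-0.3333)·(-0.3333) + (1.6667)·(1.6667) + (-0.3333)·(-0.3333) + (-2.3333)·(-2.3333) + (1.6667)·(1.6667) + (-0.3333)·(-0.3333)) / 5 = 11.3333/5 = 2.2667
  S[X_1,X_2] = ((-0.3333)·(-1.6667) + (1.6667)·(1.3333) + (-0.3333)·(-2.6667) + (-2.3333)·(3.3333) + (1.6667)·(0.3333) + (-0.3333)·(-0.6667)) / 5 = -3.3333/5 = -0.6667
  S[X_2,X_2] = ((-1.6667)·(-1.6667) + (1.3333)·(1.3333) + (-2.6667)·(-2.6667) + (3.3333)·(3.3333) + (0.3333)·(0.3333) + (-0.6667)·(-0.6667)) / 5 = 23.3333/5 = 4.6667
  S = [[2.2667, -0.6667],
 [-0.6667, 4.6667]].

Step 3 — invert S. det(S) = 2.2667·4.6667 - (-0.6667)² = 10.1333.
  S^{-1} = (1/det) · [[d, -b], [-b, a]] = [[0.4605, 0.0658],
 [0.0658, 0.2237]].

Step 4 — quadratic form (x̄ - mu_0)^T · S^{-1} · (x̄ - mu_0):
  S^{-1} · (x̄ - mu_0) = (-1.1184, 0.1974),
  (x̄ - mu_0)^T · [...] = (-2.6667)·(-1.1184) + (1.6667)·(0.1974) = 3.3114.

Step 5 — scale by n: T² = 6 · 3.3114 = 19.8684.

T² ≈ 19.8684


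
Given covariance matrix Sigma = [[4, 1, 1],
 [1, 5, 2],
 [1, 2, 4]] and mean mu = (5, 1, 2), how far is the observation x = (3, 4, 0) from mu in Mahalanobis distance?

Step 1 — centre the observation: (x - mu) = (-2, 3, -2).

Step 2 — invert Sigma (cofactor / det for 3×3, or solve directly):
  Sigma^{-1} = [[0.2712, -0.0339, -0.0508],
 [-0.0339, 0.2542, -0.1186],
 [-0.0508, -0.1186, 0.322]].

Step 3 — form the quadratic (x - mu)^T · Sigma^{-1} · (x - mu):
  Sigma^{-1} · (x - mu) = (-0.5424, 1.0678, -0.8983).
  (x - mu)^T · [Sigma^{-1} · (x - mu)] = (-2)·(-0.5424) + (3)·(1.0678) + (-2)·(-0.8983) = 6.0847.

Step 4 — take square root: d = √(6.0847) ≈ 2.4667.

d(x, mu) = √(6.0847) ≈ 2.4667


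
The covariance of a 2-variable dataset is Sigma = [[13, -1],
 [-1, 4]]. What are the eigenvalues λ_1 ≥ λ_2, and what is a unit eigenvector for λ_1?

Step 1 — characteristic polynomial of 2×2 Sigma:
  det(Sigma - λI) = λ² - trace · λ + det = 0.
  trace = 13 + 4 = 17, det = 13·4 - (-1)² = 51.
Step 2 — discriminant:
  Δ = trace² - 4·det = 289 - 204 = 85.
Step 3 — eigenvalues:
  λ = (trace ± √Δ)/2 = (17 ± 9.2195)/2,
  λ_1 = 13.1098,  λ_2 = 3.8902.

Step 4 — unit eigenvector for λ_1: solve (Sigma - λ_1 I)v = 0. First row:
  (13 - 13.1098)·v_x + (-1)·v_y = 0, i.e. (-0.1098)·v_x + (-1)·v_y = 0,
  so v ∝ (b, λ_1 - a) = (-1, 0.1098); multiply by -1 so the first entry is positive: u = (1, -0.1098).
  ||u|| = √((1)² + (-0.1098)²) = √(1.012) ≈ 1.006,
  v_1 = u/||u|| ≈ (0.994, -0.1091) (||v_1|| = 1).

λ_1 = 13.1098,  λ_2 = 3.8902;  v_1 ≈ (0.994, -0.1091)


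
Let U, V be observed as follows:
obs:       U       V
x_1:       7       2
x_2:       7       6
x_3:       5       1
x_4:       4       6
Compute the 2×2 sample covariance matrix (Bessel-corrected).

Step 1 — column means:
  mean(U) = (7 + 7 + 5 + 4) / 4 = 23/4 = 5.75
  mean(V) = (2 + 6 + 1 + 6) / 4 = 15/4 = 3.75

Step 2 — sample covariance S[i,j] = (1/(n-1)) · Σ_k (x_{k,i} - mean_i) · (x_{k,j} - mean_j), with n-1 = 3.
  S[U,U] = ((1.25)·(1.25) + (1.25)·(1.25) + (-0.75)·(-0.75) + (-1.75)·(-1.75)) / 3 = 6.75/3 = 2.25
  S[U,V] = ((1.25)·(-1.75) + (1.25)·(2.25) + (-0.75)·(-2.75) + (-1.75)·(2.25)) / 3 = -1.25/3 = -0.4167
  S[V,V] = ((-1.75)·(-1.75) + (2.25)·(2.25) + (-2.75)·(-2.75) + (2.25)·(2.25)) / 3 = 20.75/3 = 6.9167

S is symmetric (S[j,i] = S[i,j]). Assembling:

S = [[2.25, -0.4167],
 [-0.4167, 6.9167]]


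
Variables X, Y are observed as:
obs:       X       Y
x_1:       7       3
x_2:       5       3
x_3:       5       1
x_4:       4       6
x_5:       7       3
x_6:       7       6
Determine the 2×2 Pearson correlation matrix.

Step 1 — column means:
  mean(X) = (7 + 5 + 5 + 4 + 7 + 7) / 6 = 35/6 = 5.8333
  mean(Y) = (3 + 3 + 1 + 6 + 3 + 6) / 6 = 22/6 = 3.6667

Step 2 — sample variances and covariances s[i,j] = (1/(n-1)) · Σ_k (x_{k,i} - mean_i) · (x_{k,j} - mean_j), with n-1 = 5:
  s[X,X] = ((1.1667)·(1.1667) + (-0.8333)·(-0.8333) + (-0.8333)·(-0.8333) + (-1.8333)·(-1.8333) + (1.1667)·(1.1667) + (1.1667)·(1.1667)) / 5 = 8.8333/5 = 1.7667
  s[X,Y] = ((1.1667)·(-0.6667) + (-0.8333)·(-0.6667) + (-0.8333)·(-2.6667) + (-1.8333)·(2.3333) + (1.1667)·(-0.6667) + (1.1667)·(2.3333)) / 5 = -0.3333/5 = -0.0667
  s[Y,Y] = ((-0.6667)·(-0.6667) + (-0.6667)·(-0.6667) + (-2.6667)·(-2.6667) + (2.3333)·(2.3333) + (-0.6667)·(-0.6667) + (2.3333)·(2.3333)) / 5 = 19.3333/5 = 3.8667
  Sample standard deviations s_i = √(s[i,i]):
  s(X) = √(1.7667) = 1.3292
  s(Y) = √(3.8667) = 1.9664

Step 3 — r_{ij} = s_{ij} / (s_i · s_j):
  r[X,X] = 1 (diagonal).
  r[X,Y] = -0.0667 / (1.3292 · 1.9664) = -0.0667 / 2.6136 = -0.0255
  r[Y,Y] = 1 (diagonal).

R is symmetric with unit diagonal. Assembling:

R = [[1, -0.0255],
 [-0.0255, 1]]


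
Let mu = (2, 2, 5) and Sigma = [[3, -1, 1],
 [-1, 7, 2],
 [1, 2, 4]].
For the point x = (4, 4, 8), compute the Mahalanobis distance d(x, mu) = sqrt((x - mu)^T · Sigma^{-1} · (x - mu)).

Step 1 — centre the observation: (x - mu) = (2, 2, 3).

Step 2 — invert Sigma (cofactor / det for 3×3, or solve directly):
  Sigma^{-1} = [[0.4211, 0.1053, -0.1579],
 [0.1053, 0.193, -0.1228],
 [-0.1579, -0.1228, 0.3509]].

Step 3 — form the quadratic (x - mu)^T · Sigma^{-1} · (x - mu):
  Sigma^{-1} · (x - mu) = (0.5789, 0.2281, 0.4912).
  (x - mu)^T · [Sigma^{-1} · (x - mu)] = (2)·(0.5789) + (2)·(0.2281) + (3)·(0.4912) = 3.0877.

Step 4 — take square root: d = √(3.0877) ≈ 1.7572.

d(x, mu) = √(3.0877) ≈ 1.7572


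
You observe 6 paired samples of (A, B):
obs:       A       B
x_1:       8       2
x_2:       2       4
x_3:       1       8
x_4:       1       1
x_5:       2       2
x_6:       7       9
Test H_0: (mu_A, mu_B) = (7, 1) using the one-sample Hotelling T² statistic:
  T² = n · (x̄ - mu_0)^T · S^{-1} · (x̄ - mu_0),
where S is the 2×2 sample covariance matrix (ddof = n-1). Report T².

Step 1 — sample mean vector:
  mean(A) = (8 + 2 + 1 + 1 + 2 + 7) / 6 = 21/6 = 3.5
  mean(B) = (2 + 4 + 8 + 1 + 2 + 9) / 6 = 26/6 = 4.3333
  x̄ = (3.5, 4.3333),  deviation x̄ - mu_0 = (3.5, 4.3333) - (7, 1) = (-3.5, 3.3333).

Step 2 — sample covariance matrix, S[i,j] = (1/(n-1)) · Σ_k (x_{k,i} - mean_i) · (x_{k,j} - mean_j), divisor n-1 = 5:
  S[A,A] = ((4.5)·(4.5) + (-1.5)·(-1.5) + (-2.5)·(-2.5) + (-2.5)·(-2.5) + (-1.5)·(-1.5) + (3.5)·(3.5)) / 5 = 49.5/5 = 9.9
  S[A,B] = ((4.5)·(-2.3333) + (-1.5)·(-0.3333) + (-2.5)·(3.6667) + (-2.5)·(-3.3333) + (-1.5)·(-2.3333) + (3.5)·(4.6667)) / 5 = 9/5 = 1.8
  S[B,B] = ((-2.3333)·(-2.3333) + (-0.3333)·(-0.3333) + (3.6667)·(3.6667) + (-3.3333)·(-3.3333) + (-2.3333)·(-2.3333) + (4.6667)·(4.6667)) / 5 = 57.3333/5 = 11.4667
  S = [[9.9, 1.8],
 [1.8, 11.4667]].

Step 3 — invert S. det(S) = 9.9·11.4667 - (1.8)² = 110.28.
  S^{-1} = (1/det) · [[d, -b], [-b, a]] = [[0.104, -0.0163],
 [-0.0163, 0.0898]].

Step 4 — quadratic form (x̄ - mu_0)^T · S^{-1} · (x̄ - mu_0):
  S^{-1} · (x̄ - mu_0) = (-0.4183, 0.3564),
  (x̄ - mu_0)^T · [...] = (-3.5)·(-0.4183) + (3.3333)·(0.3564) = 2.652.

Step 5 — scale by n: T² = 6 · 2.652 = 15.9122.

T² ≈ 15.9122


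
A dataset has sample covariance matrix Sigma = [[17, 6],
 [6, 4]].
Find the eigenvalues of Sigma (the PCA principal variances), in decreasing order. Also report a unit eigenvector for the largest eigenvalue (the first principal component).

Step 1 — characteristic polynomial of 2×2 Sigma:
  det(Sigma - λI) = λ² - trace · λ + det = 0.
  trace = 17 + 4 = 21, det = 17·4 - (6)² = 32.
Step 2 — discriminant:
  Δ = trace² - 4·det = 441 - 128 = 313.
Step 3 — eigenvalues:
  λ = (trace ± √Δ)/2 = (21 ± 17.6918)/2,
  λ_1 = 19.3459,  λ_2 = 1.6541.

Step 4 — unit eigenvector for λ_1: solve (Sigma - λ_1 I)v = 0. First row:
  (17 - 19.3459)·v_x + (6)·v_y = 0, i.e. (-2.3459)·v_x + (6)·v_y = 0,
  so v ∝ (b, λ_1 - a) = (6, 2.3459) = u.
  ||u|| = √((6)² + (2.3459)²) = √(41.5033) ≈ 6.4423,
  v_1 = u/||u|| ≈ (0.9313, 0.3641) (||v_1|| = 1).

λ_1 = 19.3459,  λ_2 = 1.6541;  v_1 ≈ (0.9313, 0.3641)


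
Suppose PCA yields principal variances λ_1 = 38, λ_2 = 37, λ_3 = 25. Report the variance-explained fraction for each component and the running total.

Step 1 — total variance = trace(Sigma) = Σ λ_i = 38 + 37 + 25 = 100.

Step 2 — fraction explained by component i = λ_i / Σ λ:
  PC1: 38/100 = 0.38
  PC2: 37/100 = 0.37
  PC3: 25/100 = 0.25

Step 3 — cumulative fraction after k components = (λ_1 + ... + λ_k) / Σ λ:
  k = 1: 38/100 = 0.38
  k = 2: (38 + 37)/100 = 75/100 = 0.75
  k = 3: (38 + 37 + 25)/100 = 100/100 = 1

Summary (fraction, with percent):

explained: PC1 0.38 (38%), PC2 0.37 (37%), PC3 0.25 (25%);  cumulative: 0.38, 0.75, 1


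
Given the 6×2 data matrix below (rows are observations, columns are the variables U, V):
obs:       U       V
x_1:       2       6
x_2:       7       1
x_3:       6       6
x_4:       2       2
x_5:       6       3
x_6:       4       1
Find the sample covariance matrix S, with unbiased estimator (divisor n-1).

Step 1 — column means:
  mean(U) = (2 + 7 + 6 + 2 + 6 + 4) / 6 = 27/6 = 4.5
  mean(V) = (6 + 1 + 6 + 2 + 3 + 1) / 6 = 19/6 = 3.1667

Step 2 — sample covariance S[i,j] = (1/(n-1)) · Σ_k (x_{k,i} - mean_i) · (x_{k,j} - mean_j), with n-1 = 5.
  S[U,U] = ((-2.5)·(-2.5) + (2.5)·(2.5) + (1.5)·(1.5) + (-2.5)·(-2.5) + (1.5)·(1.5) + (-0.5)·(-0.5)) / 5 = 23.5/5 = 4.7
  S[U,V] = ((-2.5)·(2.8333) + (2.5)·(-2.1667) + (1.5)·(2.8333) + (-2.5)·(-1.1667) + (1.5)·(-0.1667) + (-0.5)·(-2.1667)) / 5 = -4.5/5 = -0.9
  S[V,V] = ((2.8333)·(2.8333) + (-2.1667)·(-2.1667) + (2.8333)·(2.8333) + (-1.1667)·(-1.1667) + (-0.1667)·(-0.1667) + (-2.1667)·(-2.1667)) / 5 = 26.8333/5 = 5.3667

S is symmetric (S[j,i] = S[i,j]). Assembling:

S = [[4.7, -0.9],
 [-0.9, 5.3667]]


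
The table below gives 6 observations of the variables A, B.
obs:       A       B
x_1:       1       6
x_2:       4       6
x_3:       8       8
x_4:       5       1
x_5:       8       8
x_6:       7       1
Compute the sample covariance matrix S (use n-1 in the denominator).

Step 1 — column means:
  mean(A) = (1 + 4 + 8 + 5 + 8 + 7) / 6 = 33/6 = 5.5
  mean(B) = (6 + 6 + 8 + 1 + 8 + 1) / 6 = 30/6 = 5

Step 2 — sample covariance S[i,j] = (1/(n-1)) · Σ_k (x_{k,i} - mean_i) · (x_{k,j} - mean_j), with n-1 = 5.
  S[A,A] = ((-4.5)·(-4.5) + (-1.5)·(-1.5) + (2.5)·(2.5) + (-0.5)·(-0.5) + (2.5)·(2.5) + (1.5)·(1.5)) / 5 = 37.5/5 = 7.5
  S[A,B] = ((-4.5)·(1) + (-1.5)·(1) + (2.5)·(3) + (-0.5)·(-4) + (2.5)·(3) + (1.5)·(-4)) / 5 = 5/5 = 1
  S[B,B] = ((1)·(1) + (1)·(1) + (3)·(3) + (-4)·(-4) + (3)·(3) + (-4)·(-4)) / 5 = 52/5 = 10.4

S is symmetric (S[j,i] = S[i,j]). Assembling:

S = [[7.5, 1],
 [1, 10.4]]


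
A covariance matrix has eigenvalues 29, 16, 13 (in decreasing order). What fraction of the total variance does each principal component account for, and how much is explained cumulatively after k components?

Step 1 — total variance = trace(Sigma) = Σ λ_i = 29 + 16 + 13 = 58.

Step 2 — fraction explained by component i = λ_i / Σ λ:
  PC1: 29/58 = 0.5
  PC2: 16/58 = 0.2759
  PC3: 13/58 = 0.2241

Step 3 — cumulative fraction after k components = (λ_1 + ... + λ_k) / Σ λ:
  k = 1: 29/58 = 0.5
  k = 2: (29 + 16)/58 = 45/58 = 0.7759
  k = 3: (29 + 16 + 13)/58 = 58/58 = 1

Summary (fraction, with percent):

explained: PC1 0.5 (50%), PC2 0.2759 (27.59%), PC3 0.2241 (22.41%);  cumulative: 0.5, 0.7759, 1


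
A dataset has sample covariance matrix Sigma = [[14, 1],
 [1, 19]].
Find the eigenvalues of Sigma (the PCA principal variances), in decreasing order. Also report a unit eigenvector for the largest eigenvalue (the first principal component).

Step 1 — characteristic polynomial of 2×2 Sigma:
  det(Sigma - λI) = λ² - trace · λ + det = 0.
  trace = 14 + 19 = 33, det = 14·19 - (1)² = 265.
Step 2 — discriminant:
  Δ = trace² - 4·det = 1089 - 1060 = 29.
Step 3 — eigenvalues:
  λ = (trace ± √Δ)/2 = (33 ± 5.3852)/2,
  λ_1 = 19.1926,  λ_2 = 13.8074.

Step 4 — unit eigenvector for λ_1: solve (Sigma - λ_1 I)v = 0. First row:
  (14 - 19.1926)·v_x + (1)·v_y = 0, i.e. (-5.1926)·v_x + (1)·v_y = 0,
  so v ∝ (b, λ_1 - a) = (1, 5.1926) = u.
  ||u|| = √((1)² + (5.1926)²) = √(27.9629) ≈ 5.288,
  v_1 = u/||u|| ≈ (0.1891, 0.982) (||v_1|| = 1).

λ_1 = 19.1926,  λ_2 = 13.8074;  v_1 ≈ (0.1891, 0.982)


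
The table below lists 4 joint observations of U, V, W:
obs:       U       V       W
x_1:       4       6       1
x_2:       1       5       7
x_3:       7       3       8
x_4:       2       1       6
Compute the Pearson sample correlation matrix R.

Step 1 — column means:
  mean(U) = (4 + 1 + 7 + 2) / 4 = 14/4 = 3.5
  mean(V) = (6 + 5 + 3 + 1) / 4 = 15/4 = 3.75
  mean(W) = (1 + 7 + 8 + 6) / 4 = 22/4 = 5.5

Step 2 — sample variances and covariances s[i,j] = (1/(n-1)) · Σ_k (x_{k,i} - mean_i) · (x_{k,j} - mean_j), with n-1 = 3:
  s[U,U] = ((0.5)·(0.5) + (-2.5)·(-2.5) + (3.5)·(3.5) + (-1.5)·(-1.5)) / 3 = 21/3 = 7
  s[U,V] = ((0.5)·(2.25) + (-2.5)·(1.25) + (3.5)·(-0.75) + (-1.5)·(-2.75)) / 3 = -0.5/3 = -0.1667
  s[U,W] = ((0.5)·(-4.5) + (-2.5)·(1.5) + (3.5)·(2.5) + (-1.5)·(0.5)) / 3 = 2/3 = 0.6667
  s[V,V] = ((2.25)·(2.25) + (1.25)·(1.25) + (-0.75)·(-0.75) + (-2.75)·(-2.75)) / 3 = 14.75/3 = 4.9167
  s[V,W] = ((2.25)·(-4.5) + (1.25)·(1.5) + (-0.75)·(2.5) + (-2.75)·(0.5)) / 3 = -11.5/3 = -3.8333
  s[W,W] = ((-4.5)·(-4.5) + (1.5)·(1.5) + (2.5)·(2.5) + (0.5)·(0.5)) / 3 = 29/3 = 9.6667
  Sample standard deviations s_i = √(s[i,i]):
  s(U) = √(7) = 2.6458
  s(V) = √(4.9167) = 2.2174
  s(W) = √(9.6667) = 3.1091

Step 3 — r_{ij} = s_{ij} / (s_i · s_j):
  r[U,U] = 1 (diagonal).
  r[U,V] = -0.1667 / (2.6458 · 2.2174) = -0.1667 / 5.8666 = -0.0284
  r[U,W] = 0.6667 / (2.6458 · 3.1091) = 0.6667 / 8.226 = 0.081
  r[V,V] = 1 (diagonal).
  r[V,W] = -3.8333 / (2.2174 · 3.1091) = -3.8333 / 6.894 = -0.556
  r[W,W] = 1 (diagonal).

R is symmetric with unit diagonal. Assembling:

R = [[1, -0.0284, 0.081],
 [-0.0284, 1, -0.556],
 [0.081, -0.556, 1]]


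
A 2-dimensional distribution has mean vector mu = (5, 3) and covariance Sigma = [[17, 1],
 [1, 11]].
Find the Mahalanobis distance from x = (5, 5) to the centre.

Step 1 — centre the observation: (x - mu) = (0, 2).

Step 2 — invert Sigma. det(Sigma) = 17·11 - (1)² = 186.
  Sigma^{-1} = (1/det) · [[d, -b], [-b, a]] = [[0.0591, -0.0054],
 [-0.0054, 0.0914]].

Step 3 — form the quadratic (x - mu)^T · Sigma^{-1} · (x - mu):
  Sigma^{-1} · (x - mu) = (-0.0108, 0.1828).
  (x - mu)^T · [Sigma^{-1} · (x - mu)] = (0)·(-0.0108) + (2)·(0.1828) = 0.3656.

Step 4 — take square root: d = √(0.3656) ≈ 0.6046.

d(x, mu) = √(0.3656) ≈ 0.6046


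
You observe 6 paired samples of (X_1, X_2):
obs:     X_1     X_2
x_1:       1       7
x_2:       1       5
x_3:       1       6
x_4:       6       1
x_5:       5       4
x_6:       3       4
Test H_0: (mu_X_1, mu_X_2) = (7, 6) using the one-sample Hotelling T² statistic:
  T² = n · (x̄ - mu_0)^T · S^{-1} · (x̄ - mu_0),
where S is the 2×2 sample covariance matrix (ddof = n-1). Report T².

Step 1 — sample mean vector:
  mean(X_1) = (1 + 1 + 1 + 6 + 5 + 3) / 6 = 17/6 = 2.8333
  mean(X_2) = (7 + 5 + 6 + 1 + 4 + 4) / 6 = 27/6 = 4.5
  x̄ = (2.8333, 4.5),  deviation x̄ - mu_0 = (2.8333, 4.5) - (7, 6) = (-4.1667, -1.5).

Step 2 — sample covariance matrix, S[i,j] = (1/(n-1)) · Σ_k (x_{k,i} - mean_i) · (x_{k,j} - mean_j), divisor n-1 = 5:
  S[X_1,X_1] = ((-1.8333)·(-1.8333) + (-1.8333)·(-1.8333) + (-1.8333)·(-1.8333) + (3.1667)·(3.1667) + (2.1667)·(2.1667) + (0.1667)·(0.1667)) / 5 = 24.8333/5 = 4.9667
  S[X_1,X_2] = ((-1.8333)·(2.5) + (-1.8333)·(0.5) + (-1.8333)·(1.5) + (3.1667)·(-3.5) + (2.1667)·(-0.5) + (0.1667)·(-0.5)) / 5 = -20.5/5 = -4.1
  S[X_2,X_2] = ((2.5)·(2.5) + (0.5)·(0.5) + (1.5)·(1.5) + (-3.5)·(-3.5) + (-0.5)·(-0.5) + (-0.5)·(-0.5)) / 5 = 21.5/5 = 4.3
  S = [[4.9667, -4.1],
 [-4.1, 4.3]].

Step 3 — invert S. det(S) = 4.9667·4.3 - (-4.1)² = 4.5467.
  S^{-1} = (1/det) · [[d, -b], [-b, a]] = [[0.9457, 0.9018],
 [0.9018, 1.0924]].

Step 4 — quadratic form (x̄ - mu_0)^T · S^{-1} · (x̄ - mu_0):
  S^{-1} · (x̄ - mu_0) = (-5.2933, -5.3959),
  (x̄ - mu_0)^T · [...] = (-4.1667)·(-5.2933) + (-1.5)·(-5.3959) = 30.1491.

Step 5 — scale by n: T² = 6 · 30.1491 = 180.8944.

T² ≈ 180.8944


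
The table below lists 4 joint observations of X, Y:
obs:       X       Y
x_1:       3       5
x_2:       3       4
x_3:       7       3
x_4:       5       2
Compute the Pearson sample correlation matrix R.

Step 1 — column means:
  mean(X) = (3 + 3 + 7 + 5) / 4 = 18/4 = 4.5
  mean(Y) = (5 + 4 + 3 + 2) / 4 = 14/4 = 3.5

Step 2 — sample variances and covariances s[i,j] = (1/(n-1)) · Σ_k (x_{k,i} - mean_i) · (x_{k,j} - mean_j), with n-1 = 3:
  s[X,X] = ((-1.5)·(-1.5) + (-1.5)·(-1.5) + (2.5)·(2.5) + (0.5)·(0.5)) / 3 = 11/3 = 3.6667
  s[X,Y] = ((-1.5)·(1.5) + (-1.5)·(0.5) + (2.5)·(-0.5) + (0.5)·(-1.5)) / 3 = -5/3 = -1.6667
  s[Y,Y] = ((1.5)·(1.5) + (0.5)·(0.5) + (-0.5)·(-0.5) + (-1.5)·(-1.5)) / 3 = 5/3 = 1.6667
  Sample standard deviations s_i = √(s[i,i]):
  s(X) = √(3.6667) = 1.9149
  s(Y) = √(1.6667) = 1.291

Step 3 — r_{ij} = s_{ij} / (s_i · s_j):
  r[X,X] = 1 (diagonal).
  r[X,Y] = -1.6667 / (1.9149 · 1.291) = -1.6667 / 2.4721 = -0.6742
  r[Y,Y] = 1 (diagonal).

R is symmetric with unit diagonal. Assembling:

R = [[1, -0.6742],
 [-0.6742, 1]]


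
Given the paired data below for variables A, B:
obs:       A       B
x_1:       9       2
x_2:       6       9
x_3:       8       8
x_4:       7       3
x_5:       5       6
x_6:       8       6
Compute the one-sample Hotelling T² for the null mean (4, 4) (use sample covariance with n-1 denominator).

Step 1 — sample mean vector:
  mean(A) = (9 + 6 + 8 + 7 + 5 + 8) / 6 = 43/6 = 7.1667
  mean(B) = (2 + 9 + 8 + 3 + 6 + 6) / 6 = 34/6 = 5.6667
  x̄ = (7.1667, 5.6667),  deviation x̄ - mu_0 = (7.1667, 5.6667) - (4, 4) = (3.1667, 1.6667).

Step 2 — sample covariance matrix, S[i,j] = (1/(n-1)) · Σ_k (x_{k,i} - mean_i) · (x_{k,j} - mean_j), divisor n-1 = 5:
  S[A,A] = ((1.8333)·(1.8333) + (-1.1667)·(-1.1667) + (0.8333)·(0.8333) + (-0.1667)·(-0.1667) + (-2.1667)·(-2.1667) + (0.8333)·(0.8333)) / 5 = 10.8333/5 = 2.1667
  S[A,B] = ((1.8333)·(-3.6667) + (-1.1667)·(3.3333) + (0.8333)·(2.3333) + (-0.1667)·(-2.6667) + (-2.1667)·(0.3333) + (0.8333)·(0.3333)) / 5 = -8.6667/5 = -1.7333
  S[B,B] = ((-3.6667)·(-3.6667) + (3.3333)·(3.3333) + (2.3333)·(2.3333) + (-2.6667)·(-2.6667) + (0.3333)·(0.3333) + (0.3333)·(0.3333)) / 5 = 37.3333/5 = 7.4667
  S = [[2.1667, -1.7333],
 [-1.7333, 7.4667]].

Step 3 — invert S. det(S) = 2.1667·7.4667 - (-1.7333)² = 13.1733.
  S^{-1} = (1/det) · [[d, -b], [-b, a]] = [[0.5668, 0.1316],
 [0.1316, 0.1645]].

Step 4 — quadratic form (x̄ - mu_0)^T · S^{-1} · (x̄ - mu_0):
  S^{-1} · (x̄ - mu_0) = (2.0142, 0.6908),
  (x̄ - mu_0)^T · [...] = (3.1667)·(2.0142) + (1.6667)·(0.6908) = 7.5295.

Step 5 — scale by n: T² = 6 · 7.5295 = 45.1771.

T² ≈ 45.1771


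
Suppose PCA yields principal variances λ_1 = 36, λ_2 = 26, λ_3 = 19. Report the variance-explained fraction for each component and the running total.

Step 1 — total variance = trace(Sigma) = Σ λ_i = 36 + 26 + 19 = 81.

Step 2 — fraction explained by component i = λ_i / Σ λ:
  PC1: 36/81 = 0.4444
  PC2: 26/81 = 0.321
  PC3: 19/81 = 0.2346

Step 3 — cumulative fraction after k components = (λ_1 + ... + λ_k) / Σ λ:
  k = 1: 36/81 = 0.4444
  k = 2: (36 + 26)/81 = 62/81 = 0.7654
  k = 3: (36 + 26 + 19)/81 = 81/81 = 1

Summary (fraction, with percent):

explained: PC1 0.4444 (44.44%), PC2 0.321 (32.1%), PC3 0.2346 (23.46%);  cumulative: 0.4444, 0.7654, 1


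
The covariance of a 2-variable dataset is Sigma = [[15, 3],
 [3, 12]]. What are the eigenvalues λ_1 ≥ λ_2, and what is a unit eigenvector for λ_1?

Step 1 — characteristic polynomial of 2×2 Sigma:
  det(Sigma - λI) = λ² - trace · λ + det = 0.
  trace = 15 + 12 = 27, det = 15·12 - (3)² = 171.
Step 2 — discriminant:
  Δ = trace² - 4·det = 729 - 684 = 45.
Step 3 — eigenvalues:
  λ = (trace ± √Δ)/2 = (27 ± 6.7082)/2,
  λ_1 = 16.8541,  λ_2 = 10.1459.

Step 4 — unit eigenvector for λ_1: solve (Sigma - λ_1 I)v = 0. First row:
  (15 - 16.8541)·v_x + (3)·v_y = 0, i.e. (-1.8541)·v_x + (3)·v_y = 0,
  so v ∝ (b, λ_1 - a) = (3, 1.8541) = u.
  ||u|| = √((3)² + (1.8541)²) = √(12.4377) ≈ 3.5267,
  v_1 = u/||u|| ≈ (0.8507, 0.5257) (||v_1|| = 1).

λ_1 = 16.8541,  λ_2 = 10.1459;  v_1 ≈ (0.8507, 0.5257)


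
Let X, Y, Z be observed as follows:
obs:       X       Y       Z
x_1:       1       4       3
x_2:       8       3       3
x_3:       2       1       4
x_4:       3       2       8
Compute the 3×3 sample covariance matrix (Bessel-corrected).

Step 1 — column means:
  mean(X) = (1 + 8 + 2 + 3) / 4 = 14/4 = 3.5
  mean(Y) = (4 + 3 + 1 + 2) / 4 = 10/4 = 2.5
  mean(Z) = (3 + 3 + 4 + 8) / 4 = 18/4 = 4.5

Step 2 — sample covariance S[i,j] = (1/(n-1)) · Σ_k (x_{k,i} - mean_i) · (x_{k,j} - mean_j), with n-1 = 3.
  S[X,X] = ((-2.5)·(-2.5) + (4.5)·(4.5) + (-1.5)·(-1.5) + (-0.5)·(-0.5)) / 3 = 29/3 = 9.6667
  S[X,Y] = ((-2.5)·(1.5) + (4.5)·(0.5) + (-1.5)·(-1.5) + (-0.5)·(-0.5)) / 3 = 1/3 = 0.3333
  S[X,Z] = ((-2.5)·(-1.5) + (4.5)·(-1.5) + (-1.5)·(-0.5) + (-0.5)·(3.5)) / 3 = -4/3 = -1.3333
  S[Y,Y] = ((1.5)·(1.5) + (0.5)·(0.5) + (-1.5)·(-1.5) + (-0.5)·(-0.5)) / 3 = 5/3 = 1.6667
  S[Y,Z] = ((1.5)·(-1.5) + (0.5)·(-1.5) + (-1.5)·(-0.5) + (-0.5)·(3.5)) / 3 = -4/3 = -1.3333
  S[Z,Z] = ((-1.5)·(-1.5) + (-1.5)·(-1.5) + (-0.5)·(-0.5) + (3.5)·(3.5)) / 3 = 17/3 = 5.6667

S is symmetric (S[j,i] = S[i,j]). Assembling:

S = [[9.6667, 0.3333, -1.3333],
 [0.3333, 1.6667, -1.3333],
 [-1.3333, -1.3333, 5.6667]]


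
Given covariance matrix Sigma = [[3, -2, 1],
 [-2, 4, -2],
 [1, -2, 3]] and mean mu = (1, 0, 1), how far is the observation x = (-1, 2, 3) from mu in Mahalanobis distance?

Step 1 — centre the observation: (x - mu) = (-2, 2, 2).

Step 2 — invert Sigma (cofactor / det for 3×3, or solve directly):
  Sigma^{-1} = [[0.5, 0.25, 0],
 [0.25, 0.5, 0.25],
 [0, 0.25, 0.5]].

Step 3 — form the quadratic (x - mu)^T · Sigma^{-1} · (x - mu):
  Sigma^{-1} · (x - mu) = (-0.5, 1, 1.5).
  (x - mu)^T · [Sigma^{-1} · (x - mu)] = (-2)·(-0.5) + (2)·(1) + (2)·(1.5) = 6.

Step 4 — take square root: d = √(6) ≈ 2.4495.

d(x, mu) = √(6) ≈ 2.4495


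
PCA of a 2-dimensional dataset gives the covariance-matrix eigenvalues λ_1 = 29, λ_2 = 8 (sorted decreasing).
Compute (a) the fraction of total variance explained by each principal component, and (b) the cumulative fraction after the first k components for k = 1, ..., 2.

Step 1 — total variance = trace(Sigma) = Σ λ_i = 29 + 8 = 37.

Step 2 — fraction explained by component i = λ_i / Σ λ:
  PC1: 29/37 = 0.7838
  PC2: 8/37 = 0.2162

Step 3 — cumulative fraction after k components = (λ_1 + ... + λ_k) / Σ λ:
  k = 1: 29/37 = 0.7838
  k = 2: (29 + 8)/37 = 37/37 = 1

Summary (fraction, with percent):

explained: PC1 0.7838 (78.38%), PC2 0.2162 (21.62%);  cumulative: 0.7838, 1


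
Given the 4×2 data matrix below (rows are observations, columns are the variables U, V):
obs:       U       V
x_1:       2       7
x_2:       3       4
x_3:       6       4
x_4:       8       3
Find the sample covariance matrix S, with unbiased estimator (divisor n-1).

Step 1 — column means:
  mean(U) = (2 + 3 + 6 + 8) / 4 = 19/4 = 4.75
  mean(V) = (7 + 4 + 4 + 3) / 4 = 18/4 = 4.5

Step 2 — sample covariance S[i,j] = (1/(n-1)) · Σ_k (x_{k,i} - mean_i) · (x_{k,j} - mean_j), with n-1 = 3.
  S[U,U] = ((-2.75)·(-2.75) + (-1.75)·(-1.75) + (1.25)·(1.25) + (3.25)·(3.25)) / 3 = 22.75/3 = 7.5833
  S[U,V] = ((-2.75)·(2.5) + (-1.75)·(-0.5) + (1.25)·(-0.5) + (3.25)·(-1.5)) / 3 = -11.5/3 = -3.8333
  S[V,V] = ((2.5)·(2.5) + (-0.5)·(-0.5) + (-0.5)·(-0.5) + (-1.5)·(-1.5)) / 3 = 9/3 = 3

S is symmetric (S[j,i] = S[i,j]). Assembling:

S = [[7.5833, -3.8333],
 [-3.8333, 3]]


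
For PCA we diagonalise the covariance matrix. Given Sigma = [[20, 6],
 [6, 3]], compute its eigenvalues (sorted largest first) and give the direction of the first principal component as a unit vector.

Step 1 — characteristic polynomial of 2×2 Sigma:
  det(Sigma - λI) = λ² - trace · λ + det = 0.
  trace = 20 + 3 = 23, det = 20·3 - (6)² = 24.
Step 2 — discriminant:
  Δ = trace² - 4·det = 529 - 96 = 433.
Step 3 — eigenvalues:
  λ = (trace ± √Δ)/2 = (23 ± 20.8087)/2,
  λ_1 = 21.9043,  λ_2 = 1.0957.

Step 4 — unit eigenvector for λ_1: solve (Sigma - λ_1 I)v = 0. First row:
  (20 - 21.9043)·v_x + (6)·v_y = 0, i.e. (-1.9043)·v_x + (6)·v_y = 0,
  so v ∝ (b, λ_1 - a) = (6, 1.9043) = u.
  ||u|| = √((6)² + (1.9043)²) = √(39.6265) ≈ 6.295,
  v_1 = u/||u|| ≈ (0.9531, 0.3025) (||v_1|| = 1).

λ_1 = 21.9043,  λ_2 = 1.0957;  v_1 ≈ (0.9531, 0.3025)


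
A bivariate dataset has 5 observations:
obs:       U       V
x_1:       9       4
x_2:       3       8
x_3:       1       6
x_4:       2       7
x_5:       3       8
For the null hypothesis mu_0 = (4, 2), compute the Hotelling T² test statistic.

Step 1 — sample mean vector:
  mean(U) = (9 + 3 + 1 + 2 + 3) / 5 = 18/5 = 3.6
  mean(V) = (4 + 8 + 6 + 7 + 8) / 5 = 33/5 = 6.6
  x̄ = (3.6, 6.6),  deviation x̄ - mu_0 = (3.6, 6.6) - (4, 2) = (-0.4, 4.6).

Step 2 — sample covariance matrix, S[i,j] = (1/(n-1)) · Σ_k (x_{k,i} - mean_i) · (x_{k,j} - mean_j), divisor n-1 = 4:
  S[U,U] = ((5.4)·(5.4) + (-0.6)·(-0.6) + (-2.6)·(-2.6) + (-1.6)·(-1.6) + (-0.6)·(-0.6)) / 4 = 39.2/4 = 9.8
  S[U,V] = ((5.4)·(-2.6) + (-0.6)·(1.4) + (-2.6)·(-0.6) + (-1.6)·(0.4) + (-0.6)·(1.4)) / 4 = -14.8/4 = -3.7
  S[V,V] = ((-2.6)·(-2.6) + (1.4)·(1.4) + (-0.6)·(-0.6) + (0.4)·(0.4) + (1.4)·(1.4)) / 4 = 11.2/4 = 2.8
  S = [[9.8, -3.7],
 [-3.7, 2.8]].

Step 3 — invert S. det(S) = 9.8·2.8 - (-3.7)² = 13.75.
  S^{-1} = (1/det) · [[d, -b], [-b, a]] = [[0.2036, 0.2691],
 [0.2691, 0.7127]].

Step 4 — quadratic form (x̄ - mu_0)^T · S^{-1} · (x̄ - mu_0):
  S^{-1} · (x̄ - mu_0) = (1.1564, 3.1709),
  (x̄ - mu_0)^T · [...] = (-0.4)·(1.1564) + (4.6)·(3.1709) = 14.1236.

Step 5 — scale by n: T² = 5 · 14.1236 = 70.6182.

T² ≈ 70.6182


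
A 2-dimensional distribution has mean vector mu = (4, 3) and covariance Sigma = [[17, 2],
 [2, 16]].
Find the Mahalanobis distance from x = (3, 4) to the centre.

Step 1 — centre the observation: (x - mu) = (-1, 1).

Step 2 — invert Sigma. det(Sigma) = 17·16 - (2)² = 268.
  Sigma^{-1} = (1/det) · [[d, -b], [-b, a]] = [[0.0597, -0.0075],
 [-0.0075, 0.0634]].

Step 3 — form the quadratic (x - mu)^T · Sigma^{-1} · (x - mu):
  Sigma^{-1} · (x - mu) = (-0.0672, 0.0709).
  (x - mu)^T · [Sigma^{-1} · (x - mu)] = (-1)·(-0.0672) + (1)·(0.0709) = 0.1381.

Step 4 — take square root: d = √(0.1381) ≈ 0.3716.

d(x, mu) = √(0.1381) ≈ 0.3716


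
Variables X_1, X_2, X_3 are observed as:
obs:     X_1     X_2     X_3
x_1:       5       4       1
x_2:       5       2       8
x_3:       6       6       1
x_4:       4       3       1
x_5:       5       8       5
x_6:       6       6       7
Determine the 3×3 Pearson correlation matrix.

Step 1 — column means:
  mean(X_1) = (5 + 5 + 6 + 4 + 5 + 6) / 6 = 31/6 = 5.1667
  mean(X_2) = (4 + 2 + 6 + 3 + 8 + 6) / 6 = 29/6 = 4.8333
  mean(X_3) = (1 + 8 + 1 + 1 + 5 + 7) / 6 = 23/6 = 3.8333

Step 2 — sample variances and covariances s[i,j] = (1/(n-1)) · Σ_k (x_{k,i} - mean_i) · (x_{k,j} - mean_j), with n-1 = 5:
  s[X_1,X_1] = ((-0.1667)·(-0.1667) + (-0.1667)·(-0.1667) + (0.8333)·(0.8333) + (-1.1667)·(-1.1667) + (-0.1667)·(-0.1667) + (0.8333)·(0.8333)) / 5 = 2.8333/5 = 0.5667
  s[X_1,X_2] = ((-0.1667)·(-0.8333) + (-0.1667)·(-2.8333) + (0.8333)·(1.1667) + (-1.1667)·(-1.8333) + (-0.1667)·(3.1667) + (0.8333)·(1.1667)) / 5 = 4.1667/5 = 0.8333
  s[X_1,X_3] = ((-0.1667)·(-2.8333) + (-0.1667)·(4.1667) + (0.8333)·(-2.8333) + (-1.1667)·(-2.8333) + (-0.1667)·(1.1667) + (0.8333)·(3.1667)) / 5 = 3.1667/5 = 0.6333
  s[X_2,X_2] = ((-0.8333)·(-0.8333) + (-2.8333)·(-2.8333) + (1.1667)·(1.1667) + (-1.8333)·(-1.8333) + (3.1667)·(3.1667) + (1.1667)·(1.1667)) / 5 = 24.8333/5 = 4.9667
  s[X_2,X_3] = ((-0.8333)·(-2.8333) + (-2.8333)·(4.1667) + (1.1667)·(-2.8333) + (-1.8333)·(-2.8333) + (3.1667)·(1.1667) + (1.1667)·(3.1667)) / 5 = -0.1667/5 = -0.0333
  s[X_3,X_3] = ((-2.8333)·(-2.8333) + (4.1667)·(4.1667) + (-2.8333)·(-2.8333) + (-2.8333)·(-2.8333) + (1.1667)·(1.1667) + (3.1667)·(3.1667)) / 5 = 52.8333/5 = 10.5667
  Sample standard deviations s_i = √(s[i,i]):
  s(X_1) = √(0.5667) = 0.7528
  s(X_2) = √(4.9667) = 2.2286
  s(X_3) = √(10.5667) = 3.2506

Step 3 — r_{ij} = s_{ij} / (s_i · s_j):
  r[X_1,X_1] = 1 (diagonal).
  r[X_1,X_2] = 0.8333 / (0.7528 · 2.2286) = 0.8333 / 1.6776 = 0.4967
  r[X_1,X_3] = 0.6333 / (0.7528 · 3.2506) = 0.6333 / 2.447 = 0.2588
  r[X_2,X_2] = 1 (diagonal).
  r[X_2,X_3] = -0.0333 / (2.2286 · 3.2506) = -0.0333 / 7.2444 = -0.0046
  r[X_3,X_3] = 1 (diagonal).

R is symmetric with unit diagonal. Assembling:

R = [[1, 0.4967, 0.2588],
 [0.4967, 1, -0.0046],
 [0.2588, -0.0046, 1]]


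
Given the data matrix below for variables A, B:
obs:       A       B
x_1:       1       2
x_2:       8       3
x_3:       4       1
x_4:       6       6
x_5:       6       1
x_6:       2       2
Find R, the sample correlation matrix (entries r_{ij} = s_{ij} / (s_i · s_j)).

Step 1 — column means:
  mean(A) = (1 + 8 + 4 + 6 + 6 + 2) / 6 = 27/6 = 4.5
  mean(B) = (2 + 3 + 1 + 6 + 1 + 2) / 6 = 15/6 = 2.5

Step 2 — sample variances and covariances s[i,j] = (1/(n-1)) · Σ_k (x_{k,i} - mean_i) · (x_{k,j} - mean_j), with n-1 = 5:
  s[A,A] = ((-3.5)·(-3.5) + (3.5)·(3.5) + (-0.5)·(-0.5) + (1.5)·(1.5) + (1.5)·(1.5) + (-2.5)·(-2.5)) / 5 = 35.5/5 = 7.1
  s[A,B] = ((-3.5)·(-0.5) + (3.5)·(0.5) + (-0.5)·(-1.5) + (1.5)·(3.5) + (1.5)·(-1.5) + (-2.5)·(-0.5)) / 5 = 8.5/5 = 1.7
  s[B,B] = ((-0.5)·(-0.5) + (0.5)·(0.5) + (-1.5)·(-1.5) + (3.5)·(3.5) + (-1.5)·(-1.5) + (-0.5)·(-0.5)) / 5 = 17.5/5 = 3.5
  Sample standard deviations s_i = √(s[i,i]):
  s(A) = √(7.1) = 2.6646
  s(B) = √(3.5) = 1.8708

Step 3 — r_{ij} = s_{ij} / (s_i · s_j):
  r[A,A] = 1 (diagonal).
  r[A,B] = 1.7 / (2.6646 · 1.8708) = 1.7 / 4.985 = 0.341
  r[B,B] = 1 (diagonal).

R is symmetric with unit diagonal. Assembling:

R = [[1, 0.341],
 [0.341, 1]]
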